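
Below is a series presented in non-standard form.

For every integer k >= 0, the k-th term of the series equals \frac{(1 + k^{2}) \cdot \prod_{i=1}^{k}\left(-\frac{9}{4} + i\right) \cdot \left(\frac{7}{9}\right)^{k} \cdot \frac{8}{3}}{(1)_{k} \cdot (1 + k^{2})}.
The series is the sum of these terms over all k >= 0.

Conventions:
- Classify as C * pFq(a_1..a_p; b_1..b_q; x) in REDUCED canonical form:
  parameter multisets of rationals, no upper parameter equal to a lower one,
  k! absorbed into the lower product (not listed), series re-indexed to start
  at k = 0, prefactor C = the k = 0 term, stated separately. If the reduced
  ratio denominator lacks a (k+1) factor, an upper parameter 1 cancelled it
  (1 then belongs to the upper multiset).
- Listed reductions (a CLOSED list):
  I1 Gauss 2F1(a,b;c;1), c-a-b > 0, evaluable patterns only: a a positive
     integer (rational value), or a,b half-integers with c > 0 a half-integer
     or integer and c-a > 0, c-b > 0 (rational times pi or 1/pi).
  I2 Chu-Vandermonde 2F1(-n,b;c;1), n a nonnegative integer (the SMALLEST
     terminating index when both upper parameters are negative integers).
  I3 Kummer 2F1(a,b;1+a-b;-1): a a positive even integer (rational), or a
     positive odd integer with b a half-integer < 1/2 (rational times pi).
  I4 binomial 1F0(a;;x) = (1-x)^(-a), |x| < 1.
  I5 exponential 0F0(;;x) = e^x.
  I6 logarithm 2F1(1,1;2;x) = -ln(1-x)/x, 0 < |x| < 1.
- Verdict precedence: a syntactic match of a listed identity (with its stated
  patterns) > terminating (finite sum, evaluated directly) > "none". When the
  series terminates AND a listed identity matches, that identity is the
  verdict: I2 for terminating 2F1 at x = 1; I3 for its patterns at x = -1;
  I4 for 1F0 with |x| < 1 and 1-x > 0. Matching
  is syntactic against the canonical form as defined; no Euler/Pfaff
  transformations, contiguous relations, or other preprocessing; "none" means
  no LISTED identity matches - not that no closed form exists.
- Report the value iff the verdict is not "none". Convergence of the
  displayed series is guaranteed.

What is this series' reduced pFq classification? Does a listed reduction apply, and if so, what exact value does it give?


Structural cue: t_0 = \frac{8}{3} here, and the factor k^2 + 1 cancels (top and bottom), leaving prefactor 8/3.
Term ratio: r(k) = \frac{7}{9} * (k-\frac{5}{4}) / [(k+1)] - rational in k, leading ratio \frac{7}{9}; with t_0 = \frac{8}{3}, classification follows.

The series (x = \frac{7}{9}) is 1F0: upper {-\frac{5}{4}}, lower {-}, prefactor \frac{8}{3}. Verdict at x = \frac{7}{9}: binomial (I4) matches (the 1F0 binomial series: exponent 5/4, x = \frac{7}{9}). Hence: \frac{8}{3} \cdot \left(\frac{2}{9}\right)^{\frac{5}{4}}.


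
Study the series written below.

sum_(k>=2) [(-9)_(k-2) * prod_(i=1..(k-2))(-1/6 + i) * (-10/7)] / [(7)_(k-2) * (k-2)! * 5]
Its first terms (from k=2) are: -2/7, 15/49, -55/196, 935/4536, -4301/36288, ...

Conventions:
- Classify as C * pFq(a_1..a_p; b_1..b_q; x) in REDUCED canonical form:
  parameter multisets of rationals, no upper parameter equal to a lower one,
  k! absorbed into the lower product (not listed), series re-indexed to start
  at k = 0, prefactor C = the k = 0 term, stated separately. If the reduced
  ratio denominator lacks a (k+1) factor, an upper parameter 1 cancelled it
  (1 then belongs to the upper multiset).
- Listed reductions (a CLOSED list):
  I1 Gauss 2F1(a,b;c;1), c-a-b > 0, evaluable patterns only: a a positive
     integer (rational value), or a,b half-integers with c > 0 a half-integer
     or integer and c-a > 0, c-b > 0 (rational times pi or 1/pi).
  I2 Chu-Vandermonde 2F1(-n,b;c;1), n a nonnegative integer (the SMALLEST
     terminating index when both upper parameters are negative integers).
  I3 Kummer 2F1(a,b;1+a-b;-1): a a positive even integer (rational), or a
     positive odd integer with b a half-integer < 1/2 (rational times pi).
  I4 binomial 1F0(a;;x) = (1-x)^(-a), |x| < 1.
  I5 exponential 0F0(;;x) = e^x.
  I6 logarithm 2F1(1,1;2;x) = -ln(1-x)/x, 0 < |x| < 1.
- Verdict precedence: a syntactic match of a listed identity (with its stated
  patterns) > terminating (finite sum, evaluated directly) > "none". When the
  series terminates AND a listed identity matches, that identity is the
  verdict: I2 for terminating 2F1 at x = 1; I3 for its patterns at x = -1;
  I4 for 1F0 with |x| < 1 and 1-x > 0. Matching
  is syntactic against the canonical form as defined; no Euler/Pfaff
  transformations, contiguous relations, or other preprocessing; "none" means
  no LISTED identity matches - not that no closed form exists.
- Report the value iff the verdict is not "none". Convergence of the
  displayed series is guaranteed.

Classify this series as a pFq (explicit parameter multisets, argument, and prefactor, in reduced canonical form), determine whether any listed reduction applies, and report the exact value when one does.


Reduced: x = 1, 2F1, upper = {-9, 5/6}, lower = {7}, C = -2/7. Verdict: this is Chu-Vandermonde (I2) (terminating 2F1 at x = 1 with n = 9, b = 5/6, c = 7). Sum: -637490460263/4754092621824.

Structural cue: t_0 being -2/7, the constant factors (prefactor -2/7) combine into one prefactor.
Adjacent-term ratio: r(k) = 1 * (k-9) (k+5/6) / [(k+7) (k+1)] - rational; roots negated = parameters, x = 1, C = -2/7.


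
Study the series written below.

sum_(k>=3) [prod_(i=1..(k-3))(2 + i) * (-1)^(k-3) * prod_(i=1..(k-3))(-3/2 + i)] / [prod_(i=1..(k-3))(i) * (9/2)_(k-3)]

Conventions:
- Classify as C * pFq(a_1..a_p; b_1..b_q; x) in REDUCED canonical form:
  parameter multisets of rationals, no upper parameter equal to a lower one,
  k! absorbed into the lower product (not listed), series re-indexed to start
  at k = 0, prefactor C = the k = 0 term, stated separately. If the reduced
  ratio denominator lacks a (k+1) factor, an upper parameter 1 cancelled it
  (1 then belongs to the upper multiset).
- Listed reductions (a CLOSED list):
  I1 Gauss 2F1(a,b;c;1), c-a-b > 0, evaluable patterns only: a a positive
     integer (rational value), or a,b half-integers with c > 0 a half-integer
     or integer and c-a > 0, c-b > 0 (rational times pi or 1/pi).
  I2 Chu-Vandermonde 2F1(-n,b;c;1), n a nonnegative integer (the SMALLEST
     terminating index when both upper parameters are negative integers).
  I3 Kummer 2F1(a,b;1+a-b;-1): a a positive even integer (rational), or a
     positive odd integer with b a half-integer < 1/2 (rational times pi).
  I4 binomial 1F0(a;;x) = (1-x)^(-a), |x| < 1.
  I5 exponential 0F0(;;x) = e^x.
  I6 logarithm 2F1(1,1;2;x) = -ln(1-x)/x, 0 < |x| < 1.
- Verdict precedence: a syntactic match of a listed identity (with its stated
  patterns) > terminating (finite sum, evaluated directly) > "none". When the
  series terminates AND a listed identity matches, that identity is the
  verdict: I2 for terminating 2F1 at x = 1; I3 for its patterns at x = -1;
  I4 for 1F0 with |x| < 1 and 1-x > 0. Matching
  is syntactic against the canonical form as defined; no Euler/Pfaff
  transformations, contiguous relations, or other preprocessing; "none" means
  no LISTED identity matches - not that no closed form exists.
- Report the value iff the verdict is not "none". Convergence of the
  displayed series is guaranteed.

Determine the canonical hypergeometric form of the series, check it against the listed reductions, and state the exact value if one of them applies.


At argument -1: a 2F1 with upper {-1/2, 3}, lower {9/2}, scaled by C = 1. Verdict (x = -1): the Kummer evaluation I3 applies (x = -1; c = 9/2 equals 1+a-b for upper {-1/2, 3}: listed pattern). Value: (105/256) * pi.

Key step: from the first term 1: the running product (C = 1, x = -1) telescopes to a rising factorial.
Adjacent-term ratio: r(k) = (-1) * (k-1/2) (k+3) / [(k+9/2) (k+1)] - rational in k. x = (-1); t_0 = 1; negate the roots.


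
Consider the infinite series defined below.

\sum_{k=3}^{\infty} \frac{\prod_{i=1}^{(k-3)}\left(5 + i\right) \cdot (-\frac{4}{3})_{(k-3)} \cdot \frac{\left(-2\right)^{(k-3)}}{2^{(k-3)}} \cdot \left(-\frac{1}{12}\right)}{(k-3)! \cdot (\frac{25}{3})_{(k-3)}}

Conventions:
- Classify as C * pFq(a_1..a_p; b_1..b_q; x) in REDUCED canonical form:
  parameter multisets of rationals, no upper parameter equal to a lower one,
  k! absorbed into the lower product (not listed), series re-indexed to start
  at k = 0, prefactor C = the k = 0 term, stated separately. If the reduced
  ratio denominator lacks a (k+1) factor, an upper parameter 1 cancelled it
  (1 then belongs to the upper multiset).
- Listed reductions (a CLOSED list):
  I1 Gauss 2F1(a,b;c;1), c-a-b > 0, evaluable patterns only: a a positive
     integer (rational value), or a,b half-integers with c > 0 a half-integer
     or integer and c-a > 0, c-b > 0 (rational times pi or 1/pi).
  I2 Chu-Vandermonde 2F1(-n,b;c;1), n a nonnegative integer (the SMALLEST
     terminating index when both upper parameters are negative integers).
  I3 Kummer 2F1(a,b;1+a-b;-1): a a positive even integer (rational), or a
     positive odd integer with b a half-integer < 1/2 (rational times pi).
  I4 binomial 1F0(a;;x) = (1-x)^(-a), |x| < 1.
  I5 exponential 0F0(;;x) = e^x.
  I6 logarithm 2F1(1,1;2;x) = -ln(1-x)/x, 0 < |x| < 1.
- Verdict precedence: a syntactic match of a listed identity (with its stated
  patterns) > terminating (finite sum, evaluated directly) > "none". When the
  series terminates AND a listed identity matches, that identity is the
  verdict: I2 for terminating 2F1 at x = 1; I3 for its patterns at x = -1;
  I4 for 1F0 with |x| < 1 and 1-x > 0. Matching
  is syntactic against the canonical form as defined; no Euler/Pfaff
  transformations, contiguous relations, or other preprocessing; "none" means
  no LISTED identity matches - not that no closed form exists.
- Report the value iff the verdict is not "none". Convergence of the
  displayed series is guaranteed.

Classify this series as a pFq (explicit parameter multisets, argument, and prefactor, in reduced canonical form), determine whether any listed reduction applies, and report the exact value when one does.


This is -\frac{1}{12} * 2F1(-\frac{4}{3}, 6; \frac{25}{3}; -1) in reduced canonical form. Verdict (x = -1): Kummer's theorem (I3) applies (x = -1; c = \frac{25}{3} equals 1+a-b for upper {-\frac{4}{3}, 6}: listed pattern). Value: -\frac{209}{1215}.

Key step: t_0 = -\frac{1}{12} here, and the two k-th powers (C = -1/12) combine into one argument.
Consecutive-term ratio: r(k) = -1 * (k-\frac{4}{3}) (k+6) / [(k+\frac{25}{3}) (k+1)] ; factor over Q: parameters, x = -1, and C = -\frac{1}{12}.


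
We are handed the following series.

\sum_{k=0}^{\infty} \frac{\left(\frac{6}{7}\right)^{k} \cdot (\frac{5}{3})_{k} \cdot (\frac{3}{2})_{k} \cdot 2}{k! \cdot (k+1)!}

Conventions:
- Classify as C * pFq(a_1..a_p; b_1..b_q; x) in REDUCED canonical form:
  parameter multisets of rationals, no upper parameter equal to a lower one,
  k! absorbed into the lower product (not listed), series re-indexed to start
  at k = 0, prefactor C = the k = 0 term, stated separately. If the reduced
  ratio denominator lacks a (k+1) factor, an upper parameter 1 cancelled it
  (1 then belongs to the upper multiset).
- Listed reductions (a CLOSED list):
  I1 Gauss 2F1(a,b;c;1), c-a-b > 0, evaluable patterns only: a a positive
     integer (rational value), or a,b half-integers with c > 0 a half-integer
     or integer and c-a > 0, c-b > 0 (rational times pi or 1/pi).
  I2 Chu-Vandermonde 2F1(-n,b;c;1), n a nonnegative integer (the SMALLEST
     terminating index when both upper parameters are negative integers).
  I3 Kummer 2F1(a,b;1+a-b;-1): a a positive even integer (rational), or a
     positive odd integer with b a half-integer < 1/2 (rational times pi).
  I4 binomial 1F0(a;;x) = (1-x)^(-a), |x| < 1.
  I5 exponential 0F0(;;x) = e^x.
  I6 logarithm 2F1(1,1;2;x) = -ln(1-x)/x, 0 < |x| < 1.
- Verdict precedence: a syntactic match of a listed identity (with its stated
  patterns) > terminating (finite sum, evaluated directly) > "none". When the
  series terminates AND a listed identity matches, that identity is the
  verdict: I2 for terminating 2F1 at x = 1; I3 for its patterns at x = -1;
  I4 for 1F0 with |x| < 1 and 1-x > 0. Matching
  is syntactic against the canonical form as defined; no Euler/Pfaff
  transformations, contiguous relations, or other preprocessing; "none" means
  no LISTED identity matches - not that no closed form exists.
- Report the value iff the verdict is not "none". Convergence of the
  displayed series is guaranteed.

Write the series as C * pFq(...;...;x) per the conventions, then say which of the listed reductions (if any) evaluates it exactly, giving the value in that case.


First insight: t_0 = 2 here, and the denominator's factorial ratio (C = 2, x = 6/7) is a lower Pochhammer.
Consecutive-term ratio: r(k) = \frac{6}{7} * (k+\frac{3}{2}) (k+\frac{5}{3}) / [(k+2) (k+1)] - rational; roots negated = parameters, x = \frac{6}{7}, C = 2.

Classification (C = 2): 2F1 with upper {\frac{3}{2}, \frac{5}{3}}, lower {2}, argument x = \frac{6}{7}. Verdict: none - at argument \frac{6}{7} the multisets {\frac{3}{2}, \frac{5}{3}} ; {2} match no listed identity.


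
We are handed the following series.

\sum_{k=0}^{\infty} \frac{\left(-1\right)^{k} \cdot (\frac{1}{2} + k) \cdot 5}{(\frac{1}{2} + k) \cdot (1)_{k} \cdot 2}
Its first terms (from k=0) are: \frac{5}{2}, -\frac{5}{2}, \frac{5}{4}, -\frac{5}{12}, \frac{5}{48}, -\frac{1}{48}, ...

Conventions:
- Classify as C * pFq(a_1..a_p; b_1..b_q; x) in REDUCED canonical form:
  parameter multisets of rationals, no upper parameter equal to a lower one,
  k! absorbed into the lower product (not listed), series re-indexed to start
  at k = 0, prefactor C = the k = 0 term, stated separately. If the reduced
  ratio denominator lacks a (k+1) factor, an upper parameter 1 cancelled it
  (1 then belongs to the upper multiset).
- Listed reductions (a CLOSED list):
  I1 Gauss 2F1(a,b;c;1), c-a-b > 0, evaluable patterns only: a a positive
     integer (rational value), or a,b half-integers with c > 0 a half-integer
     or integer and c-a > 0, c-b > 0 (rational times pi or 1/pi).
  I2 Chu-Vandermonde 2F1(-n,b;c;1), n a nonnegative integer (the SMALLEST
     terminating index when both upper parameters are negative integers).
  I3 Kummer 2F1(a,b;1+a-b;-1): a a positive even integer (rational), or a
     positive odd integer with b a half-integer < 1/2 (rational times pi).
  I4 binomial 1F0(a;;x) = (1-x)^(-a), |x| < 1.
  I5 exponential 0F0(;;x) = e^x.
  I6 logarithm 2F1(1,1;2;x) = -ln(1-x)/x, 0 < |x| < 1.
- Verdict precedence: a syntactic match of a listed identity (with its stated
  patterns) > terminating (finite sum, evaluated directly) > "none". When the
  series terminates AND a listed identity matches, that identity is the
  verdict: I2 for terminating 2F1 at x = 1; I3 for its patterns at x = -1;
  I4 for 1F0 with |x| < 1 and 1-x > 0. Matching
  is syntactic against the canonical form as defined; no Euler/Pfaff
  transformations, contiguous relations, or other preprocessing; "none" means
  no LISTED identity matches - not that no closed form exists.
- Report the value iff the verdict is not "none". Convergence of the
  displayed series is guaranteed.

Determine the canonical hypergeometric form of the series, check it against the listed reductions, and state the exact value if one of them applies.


Prefactor \frac{5}{2}, argument -1: 0F0 with upper {-} over lower {-}. Verdict: the exponential series (I5) matches (the 0F0 exponential series at x = -1). Sum: \frac{5}{2} \cdot e^{-1}.

Key observation: t_0 being \frac{5}{2}, the constant factors (C = 5/2, x = -1) combine into one prefactor.
Adjacent-term ratio: r(k) = -1 * 1 / [(k+1)] - poly over poly, x = -1 from leading terms; C = \frac{5}{2} at k = 0.


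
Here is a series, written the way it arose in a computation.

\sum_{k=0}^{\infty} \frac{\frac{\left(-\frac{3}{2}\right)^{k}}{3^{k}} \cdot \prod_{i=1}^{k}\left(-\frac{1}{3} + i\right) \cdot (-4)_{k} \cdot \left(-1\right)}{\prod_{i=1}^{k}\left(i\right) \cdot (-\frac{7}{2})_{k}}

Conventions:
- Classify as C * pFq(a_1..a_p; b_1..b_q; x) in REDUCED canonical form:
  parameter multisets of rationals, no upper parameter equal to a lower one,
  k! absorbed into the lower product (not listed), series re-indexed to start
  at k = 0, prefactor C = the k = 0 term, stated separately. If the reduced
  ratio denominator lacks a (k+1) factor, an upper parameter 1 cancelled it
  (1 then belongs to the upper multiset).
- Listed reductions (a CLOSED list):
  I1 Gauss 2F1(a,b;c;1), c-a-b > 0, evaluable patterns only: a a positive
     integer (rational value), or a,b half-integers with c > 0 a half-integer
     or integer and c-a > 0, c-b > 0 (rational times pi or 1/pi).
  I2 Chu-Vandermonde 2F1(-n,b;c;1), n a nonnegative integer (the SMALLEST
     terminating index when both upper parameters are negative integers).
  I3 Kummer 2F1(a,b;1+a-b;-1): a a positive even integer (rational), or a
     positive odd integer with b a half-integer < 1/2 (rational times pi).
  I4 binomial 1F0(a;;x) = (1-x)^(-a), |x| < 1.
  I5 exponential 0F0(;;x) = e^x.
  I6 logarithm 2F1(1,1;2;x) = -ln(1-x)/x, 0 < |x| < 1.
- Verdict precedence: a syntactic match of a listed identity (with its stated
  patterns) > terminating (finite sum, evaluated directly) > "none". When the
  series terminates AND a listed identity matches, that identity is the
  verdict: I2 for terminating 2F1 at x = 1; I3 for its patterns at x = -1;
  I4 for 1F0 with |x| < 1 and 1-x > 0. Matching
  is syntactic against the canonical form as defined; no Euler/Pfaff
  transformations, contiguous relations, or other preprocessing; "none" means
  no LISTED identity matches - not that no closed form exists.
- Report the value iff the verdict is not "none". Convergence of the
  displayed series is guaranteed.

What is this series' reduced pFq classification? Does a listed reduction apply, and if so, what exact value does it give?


This is -1 * 2F1(-4, \frac{2}{3}; -\frac{7}{2}; -\frac{1}{2}) in reduced canonical form. Verdict: terminating (-4 upstairs). 5 nonzero terms in all; added directly. Hence: -\frac{1361}{1701}.

Structural cue: t_0 being -1, the two k-th powers (C = -1, x = -1/2) combine into one argument.
Consecutive-term ratio: r(k) = -\frac{1}{2} * (k-4) (k+\frac{2}{3}) / [(k-\frac{7}{2}) (k+1)] ; factor over Q: parameters, x = -\frac{1}{2}, and C = -1.


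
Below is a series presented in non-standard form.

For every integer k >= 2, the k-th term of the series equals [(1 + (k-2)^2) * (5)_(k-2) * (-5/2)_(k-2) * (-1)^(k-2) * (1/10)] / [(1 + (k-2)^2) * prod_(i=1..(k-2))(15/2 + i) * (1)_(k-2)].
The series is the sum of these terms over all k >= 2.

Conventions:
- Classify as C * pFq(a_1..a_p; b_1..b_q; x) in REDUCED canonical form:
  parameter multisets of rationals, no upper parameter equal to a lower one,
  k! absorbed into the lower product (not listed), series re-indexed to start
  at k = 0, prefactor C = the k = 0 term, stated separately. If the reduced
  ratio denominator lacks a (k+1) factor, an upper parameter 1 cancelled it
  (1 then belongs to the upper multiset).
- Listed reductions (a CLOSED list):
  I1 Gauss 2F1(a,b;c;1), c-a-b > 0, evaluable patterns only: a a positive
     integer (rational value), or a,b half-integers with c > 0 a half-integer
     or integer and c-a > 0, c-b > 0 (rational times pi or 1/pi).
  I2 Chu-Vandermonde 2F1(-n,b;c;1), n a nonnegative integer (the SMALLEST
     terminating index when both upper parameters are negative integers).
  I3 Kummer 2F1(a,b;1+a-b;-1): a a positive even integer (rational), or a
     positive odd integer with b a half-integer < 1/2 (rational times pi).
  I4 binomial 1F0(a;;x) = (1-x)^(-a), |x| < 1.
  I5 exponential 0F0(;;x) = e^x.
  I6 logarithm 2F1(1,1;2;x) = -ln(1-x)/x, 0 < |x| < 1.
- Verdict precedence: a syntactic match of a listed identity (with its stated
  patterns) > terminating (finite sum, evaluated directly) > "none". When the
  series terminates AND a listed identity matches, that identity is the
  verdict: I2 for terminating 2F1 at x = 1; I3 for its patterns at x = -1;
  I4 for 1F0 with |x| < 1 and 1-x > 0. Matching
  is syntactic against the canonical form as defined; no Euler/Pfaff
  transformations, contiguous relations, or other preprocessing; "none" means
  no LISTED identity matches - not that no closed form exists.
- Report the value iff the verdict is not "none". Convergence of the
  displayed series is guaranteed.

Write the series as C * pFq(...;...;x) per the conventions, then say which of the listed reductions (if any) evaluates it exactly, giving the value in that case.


The series (x = -1) is 2F1: upper {-5/2, 5}, lower {17/2}, prefactor 1/10. Verdict: Kummer (I3) applies (x = -1; c = 17/2 equals 1+a-b for upper {-5/2, 5}: listed pattern). Its exact value is (27027/262144) * pi.

Key observation: with t_0 = 1/10, the factor k^2 + 1 cancels (top and bottom), leaving prefactor 1/10.
Consecutive-term ratio: r(k) = (-1) * (k-5/2) (k+5) / [(k+17/2) (k+1)] - rational in k. x = (-1); t_0 = 1/10; negate the roots.


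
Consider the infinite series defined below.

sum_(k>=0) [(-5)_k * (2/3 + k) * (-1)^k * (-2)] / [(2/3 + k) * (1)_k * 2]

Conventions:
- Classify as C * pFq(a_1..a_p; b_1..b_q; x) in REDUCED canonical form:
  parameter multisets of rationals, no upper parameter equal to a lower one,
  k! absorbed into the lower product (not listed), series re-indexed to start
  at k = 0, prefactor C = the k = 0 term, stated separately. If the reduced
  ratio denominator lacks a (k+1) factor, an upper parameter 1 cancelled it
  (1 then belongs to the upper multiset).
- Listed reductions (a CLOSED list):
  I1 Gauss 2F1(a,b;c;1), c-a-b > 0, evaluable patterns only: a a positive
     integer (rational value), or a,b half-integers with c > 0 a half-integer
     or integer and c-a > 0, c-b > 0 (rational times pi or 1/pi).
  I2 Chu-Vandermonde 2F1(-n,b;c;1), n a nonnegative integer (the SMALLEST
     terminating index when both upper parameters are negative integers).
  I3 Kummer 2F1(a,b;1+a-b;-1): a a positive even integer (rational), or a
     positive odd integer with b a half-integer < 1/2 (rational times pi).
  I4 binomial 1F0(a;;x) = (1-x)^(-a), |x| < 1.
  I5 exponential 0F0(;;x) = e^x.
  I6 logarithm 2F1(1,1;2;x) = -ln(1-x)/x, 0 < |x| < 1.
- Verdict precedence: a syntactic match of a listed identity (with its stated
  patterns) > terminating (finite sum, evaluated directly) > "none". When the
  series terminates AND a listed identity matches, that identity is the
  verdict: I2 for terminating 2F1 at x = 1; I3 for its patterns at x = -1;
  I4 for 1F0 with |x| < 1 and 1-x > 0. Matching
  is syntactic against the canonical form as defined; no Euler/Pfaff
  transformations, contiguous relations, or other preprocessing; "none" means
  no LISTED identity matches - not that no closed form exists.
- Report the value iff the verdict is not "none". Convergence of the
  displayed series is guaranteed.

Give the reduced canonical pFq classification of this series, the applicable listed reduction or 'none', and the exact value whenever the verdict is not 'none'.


Key step: x = (-1) and (1)_k (C = -1, x = -1) is k! itself.
Adjacent-term ratio: r(k) = (-1) * (k-5) / [(k+1)] ; factor over Q: parameters, x = (-1), and C = -1.

The series (x = -1) is 1F0: upper {-5}, lower {-}, prefactor -1. Verdict: terminating (-5 upstairs). 6 nonzero terms in all; added directly. Its exact value is -32.


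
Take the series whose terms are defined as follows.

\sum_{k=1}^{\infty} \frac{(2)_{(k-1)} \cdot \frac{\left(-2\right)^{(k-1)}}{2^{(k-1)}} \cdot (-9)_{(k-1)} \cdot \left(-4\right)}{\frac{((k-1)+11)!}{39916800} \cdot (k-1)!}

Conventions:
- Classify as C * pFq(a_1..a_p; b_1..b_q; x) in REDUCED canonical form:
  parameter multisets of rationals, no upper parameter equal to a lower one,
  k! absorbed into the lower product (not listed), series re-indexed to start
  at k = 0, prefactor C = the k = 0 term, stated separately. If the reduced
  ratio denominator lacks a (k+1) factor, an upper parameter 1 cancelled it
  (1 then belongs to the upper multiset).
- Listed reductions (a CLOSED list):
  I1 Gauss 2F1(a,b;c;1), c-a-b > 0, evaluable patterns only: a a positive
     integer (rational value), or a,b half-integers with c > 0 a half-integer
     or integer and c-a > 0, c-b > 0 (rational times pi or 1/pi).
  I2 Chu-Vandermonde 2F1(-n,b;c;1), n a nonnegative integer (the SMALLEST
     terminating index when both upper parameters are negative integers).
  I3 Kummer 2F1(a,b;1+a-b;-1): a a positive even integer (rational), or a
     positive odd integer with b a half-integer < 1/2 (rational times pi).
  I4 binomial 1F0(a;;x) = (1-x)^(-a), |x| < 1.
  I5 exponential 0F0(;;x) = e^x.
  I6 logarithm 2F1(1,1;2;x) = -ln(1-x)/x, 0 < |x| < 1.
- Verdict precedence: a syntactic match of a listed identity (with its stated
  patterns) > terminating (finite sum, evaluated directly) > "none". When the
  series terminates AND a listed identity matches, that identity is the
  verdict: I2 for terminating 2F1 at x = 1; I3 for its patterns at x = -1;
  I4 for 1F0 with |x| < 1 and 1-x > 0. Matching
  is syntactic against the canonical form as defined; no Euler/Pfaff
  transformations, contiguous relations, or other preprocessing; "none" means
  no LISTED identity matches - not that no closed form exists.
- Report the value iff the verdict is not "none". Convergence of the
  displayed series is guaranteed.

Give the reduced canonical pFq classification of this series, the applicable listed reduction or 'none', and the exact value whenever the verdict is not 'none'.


x = -1 here; the reduced form reads 2F1, upper {-9, 2}, lower {12}, C = -4. Verdict: Kummer's theorem (I3) applies (x = -1; c = 12 equals 1+a-b for upper {-9, 2}: listed pattern). Its exact value is -22.

First insight: from the first term -4: the two k-th powers (C = -4, x = -1) combine into one argument.
Step ratio: r(k) = -1 * (k-9) (k+2) / [(k+12) (k+1)] - rational in k. x = -1; t_0 = -4; negate the roots.


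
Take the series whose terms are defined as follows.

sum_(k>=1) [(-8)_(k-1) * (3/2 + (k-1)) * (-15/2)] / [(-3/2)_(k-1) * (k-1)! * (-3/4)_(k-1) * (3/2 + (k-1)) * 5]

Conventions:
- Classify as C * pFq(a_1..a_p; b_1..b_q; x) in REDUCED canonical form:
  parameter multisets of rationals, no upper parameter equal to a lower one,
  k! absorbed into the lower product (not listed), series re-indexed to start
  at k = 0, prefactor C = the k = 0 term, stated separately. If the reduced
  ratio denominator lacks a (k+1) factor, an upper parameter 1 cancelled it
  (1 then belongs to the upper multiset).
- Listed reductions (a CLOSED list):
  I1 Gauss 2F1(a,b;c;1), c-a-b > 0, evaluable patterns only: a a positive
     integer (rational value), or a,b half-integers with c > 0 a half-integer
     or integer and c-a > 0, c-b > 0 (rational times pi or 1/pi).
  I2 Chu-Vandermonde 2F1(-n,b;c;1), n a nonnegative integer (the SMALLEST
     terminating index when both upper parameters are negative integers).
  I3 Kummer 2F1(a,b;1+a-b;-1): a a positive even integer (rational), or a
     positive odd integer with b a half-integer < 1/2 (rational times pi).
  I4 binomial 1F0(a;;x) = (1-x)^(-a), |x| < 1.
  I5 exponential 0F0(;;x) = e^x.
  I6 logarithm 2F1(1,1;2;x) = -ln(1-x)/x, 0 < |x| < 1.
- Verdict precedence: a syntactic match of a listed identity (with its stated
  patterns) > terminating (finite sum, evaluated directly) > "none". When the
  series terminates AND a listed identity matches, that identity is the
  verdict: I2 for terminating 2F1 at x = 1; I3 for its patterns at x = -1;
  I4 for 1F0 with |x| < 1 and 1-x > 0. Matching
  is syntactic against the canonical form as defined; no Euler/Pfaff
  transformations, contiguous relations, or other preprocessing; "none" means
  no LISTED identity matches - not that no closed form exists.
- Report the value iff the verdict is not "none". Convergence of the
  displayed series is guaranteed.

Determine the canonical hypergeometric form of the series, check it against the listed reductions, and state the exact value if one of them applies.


Prefactor -3/2, argument 1: 1F2 with upper {-8} over lower {-3/2, -3/4}. Verdict: terminating at k = 8: the factor (-8)_k kills every later term; summing the 9 survivors is exact. Its exact value is -106686766002559/325641566250.

Structural cue: x = 1 and the constant factors (C = -3/2, x = 1) combine into one prefactor.
Adjacent-term ratio: r(k) = 1 * (k-8) / [(k-3/2) (k-3/4) (k+1)] - poly over poly, x = 1 from leading terms; C = -3/2 at k = 0.


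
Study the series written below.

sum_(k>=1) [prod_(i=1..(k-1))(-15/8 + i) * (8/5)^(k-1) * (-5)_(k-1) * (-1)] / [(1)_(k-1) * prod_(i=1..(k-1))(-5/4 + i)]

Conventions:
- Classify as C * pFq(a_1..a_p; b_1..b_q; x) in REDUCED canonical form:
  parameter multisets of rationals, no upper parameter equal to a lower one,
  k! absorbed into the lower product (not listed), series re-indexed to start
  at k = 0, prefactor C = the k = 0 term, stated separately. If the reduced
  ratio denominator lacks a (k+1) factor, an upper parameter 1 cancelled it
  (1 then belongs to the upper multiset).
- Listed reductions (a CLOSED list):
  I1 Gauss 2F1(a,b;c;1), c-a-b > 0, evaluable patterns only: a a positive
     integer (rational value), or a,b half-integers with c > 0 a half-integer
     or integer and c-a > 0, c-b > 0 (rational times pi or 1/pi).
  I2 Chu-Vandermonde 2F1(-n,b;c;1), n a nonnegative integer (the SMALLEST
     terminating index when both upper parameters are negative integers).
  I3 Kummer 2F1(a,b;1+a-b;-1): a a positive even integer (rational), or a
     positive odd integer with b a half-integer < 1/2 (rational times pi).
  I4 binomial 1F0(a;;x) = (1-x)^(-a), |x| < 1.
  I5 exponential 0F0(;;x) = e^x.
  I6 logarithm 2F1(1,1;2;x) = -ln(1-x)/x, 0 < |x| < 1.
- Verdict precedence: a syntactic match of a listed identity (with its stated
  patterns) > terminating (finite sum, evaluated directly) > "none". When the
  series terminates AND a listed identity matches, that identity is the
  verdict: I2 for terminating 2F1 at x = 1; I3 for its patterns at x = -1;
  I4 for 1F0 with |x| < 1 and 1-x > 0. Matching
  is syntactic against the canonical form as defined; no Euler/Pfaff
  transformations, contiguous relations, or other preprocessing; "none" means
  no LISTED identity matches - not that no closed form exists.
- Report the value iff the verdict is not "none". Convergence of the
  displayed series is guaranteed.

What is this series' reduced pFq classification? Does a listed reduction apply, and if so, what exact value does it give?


Reduced: x = 8/5, 2F1, upper = {-5, -7/8}, lower = {-1/4}, C = -1. Verdict: terminating (-5 upstairs). 6 nonzero terms in all; added directly. Exact value: 38369/1875.

First insight: t_0 being -1, the lower running product (C = -1, x = 8/5) is a rising factorial.
Adjacent-term ratio: r(k) = (8/5) * (k-5) (k-7/8) / [(k-1/4) (k+1)] - rational in k, leading ratio (8/5); with t_0 = -1, classification follows.


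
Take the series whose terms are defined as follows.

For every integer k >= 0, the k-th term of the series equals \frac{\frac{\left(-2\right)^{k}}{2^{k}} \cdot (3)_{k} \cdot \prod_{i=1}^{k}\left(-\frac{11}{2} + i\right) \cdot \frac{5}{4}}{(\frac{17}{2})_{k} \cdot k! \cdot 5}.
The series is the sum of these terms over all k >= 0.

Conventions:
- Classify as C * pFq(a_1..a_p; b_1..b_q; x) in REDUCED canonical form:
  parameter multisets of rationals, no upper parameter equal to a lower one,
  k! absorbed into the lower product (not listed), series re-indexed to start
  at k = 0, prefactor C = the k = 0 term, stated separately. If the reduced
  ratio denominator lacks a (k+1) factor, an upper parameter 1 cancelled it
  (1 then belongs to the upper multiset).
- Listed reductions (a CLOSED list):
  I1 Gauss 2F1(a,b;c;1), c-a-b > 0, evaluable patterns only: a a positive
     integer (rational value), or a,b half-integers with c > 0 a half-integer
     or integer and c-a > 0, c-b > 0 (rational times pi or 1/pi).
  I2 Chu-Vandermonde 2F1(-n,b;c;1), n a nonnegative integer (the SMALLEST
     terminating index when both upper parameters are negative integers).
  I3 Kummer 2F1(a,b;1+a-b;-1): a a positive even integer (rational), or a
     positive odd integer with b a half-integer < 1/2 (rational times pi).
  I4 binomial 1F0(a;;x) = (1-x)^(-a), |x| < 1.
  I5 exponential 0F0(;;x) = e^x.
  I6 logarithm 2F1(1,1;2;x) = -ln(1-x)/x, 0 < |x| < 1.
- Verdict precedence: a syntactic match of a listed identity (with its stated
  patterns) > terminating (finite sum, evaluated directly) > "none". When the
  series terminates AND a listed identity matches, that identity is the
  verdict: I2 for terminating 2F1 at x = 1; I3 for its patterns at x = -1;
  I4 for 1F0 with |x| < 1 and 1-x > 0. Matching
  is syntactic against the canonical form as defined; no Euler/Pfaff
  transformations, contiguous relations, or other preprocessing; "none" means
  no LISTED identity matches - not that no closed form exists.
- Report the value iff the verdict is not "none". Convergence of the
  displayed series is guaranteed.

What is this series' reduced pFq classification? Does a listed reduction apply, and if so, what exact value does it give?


With C = \frac{1}{4}: the canonical form is 2F1(-\frac{9}{2}, 3; \frac{17}{2}; -1). Verdict (x = -1): Kummer's theorem (I3) applies (x = -1; c = \frac{17}{2} equals 1+a-b for upper {-\frac{9}{2}, 3}: listed pattern). Hence: \frac{45045}{131072} \cdot \pi.

Key step: t_0 being \frac{1}{4}, the running product (C = 1/4) telescopes to a rising factorial.
Ratio: r(k) = -1 * (k-\frac{9}{2}) (k+3) / [(k+\frac{17}{2}) (k+1)] - rational in k. x = -1; t_0 = \frac{1}{4}; negate the roots.


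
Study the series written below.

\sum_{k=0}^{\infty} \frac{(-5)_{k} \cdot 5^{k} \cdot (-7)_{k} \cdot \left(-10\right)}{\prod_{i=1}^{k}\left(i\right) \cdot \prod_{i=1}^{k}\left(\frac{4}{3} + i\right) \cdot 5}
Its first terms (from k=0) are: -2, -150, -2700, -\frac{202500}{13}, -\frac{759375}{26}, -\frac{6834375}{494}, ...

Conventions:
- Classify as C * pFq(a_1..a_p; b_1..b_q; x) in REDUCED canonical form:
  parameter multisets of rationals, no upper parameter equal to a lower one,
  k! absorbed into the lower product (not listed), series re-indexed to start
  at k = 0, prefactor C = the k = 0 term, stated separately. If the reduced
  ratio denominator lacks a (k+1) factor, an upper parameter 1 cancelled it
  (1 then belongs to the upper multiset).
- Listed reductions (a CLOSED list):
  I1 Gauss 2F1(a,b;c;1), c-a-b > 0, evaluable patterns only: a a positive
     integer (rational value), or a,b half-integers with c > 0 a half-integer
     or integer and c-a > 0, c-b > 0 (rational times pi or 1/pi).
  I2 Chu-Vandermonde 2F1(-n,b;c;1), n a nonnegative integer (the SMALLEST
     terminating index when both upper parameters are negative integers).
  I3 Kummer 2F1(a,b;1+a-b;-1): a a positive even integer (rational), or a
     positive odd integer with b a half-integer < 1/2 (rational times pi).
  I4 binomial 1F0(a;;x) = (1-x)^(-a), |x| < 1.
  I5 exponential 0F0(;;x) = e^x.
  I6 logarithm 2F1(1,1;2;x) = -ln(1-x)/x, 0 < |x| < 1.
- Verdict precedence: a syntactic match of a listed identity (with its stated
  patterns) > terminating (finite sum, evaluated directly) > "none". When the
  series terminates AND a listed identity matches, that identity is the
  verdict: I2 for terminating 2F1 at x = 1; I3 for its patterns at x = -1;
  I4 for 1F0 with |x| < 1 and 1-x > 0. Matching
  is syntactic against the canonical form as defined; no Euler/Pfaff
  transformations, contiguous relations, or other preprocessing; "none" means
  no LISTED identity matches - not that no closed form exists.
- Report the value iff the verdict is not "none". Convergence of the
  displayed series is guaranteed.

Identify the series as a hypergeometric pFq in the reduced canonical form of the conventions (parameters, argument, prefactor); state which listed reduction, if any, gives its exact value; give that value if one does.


Canonical form: C = -2 times 2F1 with upper {-7, -5}, lower {\frac{7}{3}}, x = 5. Verdict: terminating at k = 5: the factor (-5)_k kills every later term; summing the 6 survivors is exact. Sum: -\frac{1167938}{19}.

First insight: x = 5 and the lower running product (C = -2, x = 5) is a rising factorial.
Consecutive-term ratio: r(k) = 5 * (k-7) (k-5) / [(k+\frac{7}{3}) (k+1)] - rational in k. x = 5; t_0 = -2; negate the roots.


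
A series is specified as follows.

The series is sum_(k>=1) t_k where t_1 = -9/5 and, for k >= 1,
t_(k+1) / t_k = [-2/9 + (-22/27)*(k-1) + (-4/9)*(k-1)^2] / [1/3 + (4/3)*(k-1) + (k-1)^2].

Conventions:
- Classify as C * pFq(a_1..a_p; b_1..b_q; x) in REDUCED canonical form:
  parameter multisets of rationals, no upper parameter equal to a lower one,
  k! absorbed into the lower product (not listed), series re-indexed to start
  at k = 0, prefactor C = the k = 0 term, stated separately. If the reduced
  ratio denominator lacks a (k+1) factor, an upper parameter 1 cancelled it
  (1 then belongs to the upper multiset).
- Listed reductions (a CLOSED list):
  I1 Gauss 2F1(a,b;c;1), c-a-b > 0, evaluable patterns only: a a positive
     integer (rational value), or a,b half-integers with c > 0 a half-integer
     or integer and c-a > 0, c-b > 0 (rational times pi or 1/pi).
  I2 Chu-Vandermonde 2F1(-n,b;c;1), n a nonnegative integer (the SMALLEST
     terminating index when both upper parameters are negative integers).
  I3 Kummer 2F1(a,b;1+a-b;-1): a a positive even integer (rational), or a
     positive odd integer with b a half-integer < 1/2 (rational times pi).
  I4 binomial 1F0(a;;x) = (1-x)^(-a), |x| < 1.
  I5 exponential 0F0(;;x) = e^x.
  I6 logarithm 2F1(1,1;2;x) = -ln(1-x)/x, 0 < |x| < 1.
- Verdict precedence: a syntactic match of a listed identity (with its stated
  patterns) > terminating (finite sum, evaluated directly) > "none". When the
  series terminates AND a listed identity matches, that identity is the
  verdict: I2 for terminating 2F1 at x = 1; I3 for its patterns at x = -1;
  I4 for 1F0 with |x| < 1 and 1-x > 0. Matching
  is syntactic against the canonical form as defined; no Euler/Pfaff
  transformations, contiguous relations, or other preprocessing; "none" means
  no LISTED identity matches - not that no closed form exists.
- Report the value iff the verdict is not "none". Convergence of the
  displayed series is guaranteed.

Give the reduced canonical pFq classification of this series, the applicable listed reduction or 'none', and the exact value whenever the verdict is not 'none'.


Prefactor -9/5, argument -4/9: 1F0 with upper {3/2} over lower {-}. Verdict: the I4 binomial reduction matches (the 1F0 binomial series: exponent -3/2, x = -4/9). Value: (-9/5) * (13/9)^(-3/2).

First insight: t_0 being -9/5, the parameter 1/3 appears in both the upper and lower lists and cancels.
Term ratio: r(k) = (-4/9) * (k+3/2) / [(k+1)] - rational; roots negated = parameters, x = (-4/9), C = -9/5.


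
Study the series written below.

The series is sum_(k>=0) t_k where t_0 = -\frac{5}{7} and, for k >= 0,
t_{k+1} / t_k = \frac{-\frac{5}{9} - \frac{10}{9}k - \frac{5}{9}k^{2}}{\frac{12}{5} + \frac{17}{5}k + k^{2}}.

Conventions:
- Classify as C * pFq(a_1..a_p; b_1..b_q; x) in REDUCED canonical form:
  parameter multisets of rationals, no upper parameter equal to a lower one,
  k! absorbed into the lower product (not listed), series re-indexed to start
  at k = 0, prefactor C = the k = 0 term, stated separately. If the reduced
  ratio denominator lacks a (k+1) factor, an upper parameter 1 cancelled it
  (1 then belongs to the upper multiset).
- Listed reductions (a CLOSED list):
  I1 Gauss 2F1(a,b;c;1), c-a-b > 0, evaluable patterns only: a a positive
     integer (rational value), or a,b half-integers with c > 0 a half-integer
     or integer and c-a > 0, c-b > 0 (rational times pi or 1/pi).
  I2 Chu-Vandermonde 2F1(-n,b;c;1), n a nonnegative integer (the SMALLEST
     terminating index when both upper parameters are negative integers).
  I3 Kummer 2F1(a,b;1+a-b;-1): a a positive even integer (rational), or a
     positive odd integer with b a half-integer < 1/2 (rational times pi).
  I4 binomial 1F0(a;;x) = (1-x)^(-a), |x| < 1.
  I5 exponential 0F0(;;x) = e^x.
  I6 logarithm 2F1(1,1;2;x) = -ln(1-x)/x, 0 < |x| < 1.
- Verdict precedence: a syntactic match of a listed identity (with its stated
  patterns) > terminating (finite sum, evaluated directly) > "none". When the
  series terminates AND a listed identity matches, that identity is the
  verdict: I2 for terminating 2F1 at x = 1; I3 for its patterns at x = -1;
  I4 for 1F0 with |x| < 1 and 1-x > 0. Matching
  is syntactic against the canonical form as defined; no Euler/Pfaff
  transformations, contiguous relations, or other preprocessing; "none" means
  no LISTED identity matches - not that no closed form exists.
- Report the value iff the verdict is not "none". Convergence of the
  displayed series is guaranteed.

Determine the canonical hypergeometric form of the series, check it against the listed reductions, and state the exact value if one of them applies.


At argument -\frac{5}{9}: a 2F1 with upper {1, 1}, lower {\frac{12}{5}}, scaled by C = -\frac{5}{7}. Verdict: none here - no I1-I6 shape fits x = -\frac{5}{9} with lower {\frac{12}{5}}.

Key step: from the first term -\frac{5}{7}: factor the ratio over Q (C = -5/7, x = -5/9): negated roots = parameters.
Consecutive-term ratio: r(k) = -\frac{5}{9} * (k+1) (k+1) / [(k+\frac{12}{5}) (k+1)] - rational in k. x = -\frac{5}{9}; t_0 = -\frac{5}{7}; negate the roots.
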